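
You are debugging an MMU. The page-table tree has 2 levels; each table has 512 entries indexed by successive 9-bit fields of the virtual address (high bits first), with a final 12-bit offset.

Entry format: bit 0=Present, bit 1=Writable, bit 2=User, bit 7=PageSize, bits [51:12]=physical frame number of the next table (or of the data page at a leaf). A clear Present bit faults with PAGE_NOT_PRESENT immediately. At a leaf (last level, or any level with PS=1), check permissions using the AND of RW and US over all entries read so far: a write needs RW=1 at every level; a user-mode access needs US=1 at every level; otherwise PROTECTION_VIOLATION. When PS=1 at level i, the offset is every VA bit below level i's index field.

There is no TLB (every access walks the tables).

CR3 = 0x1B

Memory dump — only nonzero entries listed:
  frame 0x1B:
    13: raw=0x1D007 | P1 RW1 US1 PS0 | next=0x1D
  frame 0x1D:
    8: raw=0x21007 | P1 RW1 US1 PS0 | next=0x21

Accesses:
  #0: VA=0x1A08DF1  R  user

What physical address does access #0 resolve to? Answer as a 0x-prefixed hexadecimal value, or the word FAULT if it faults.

Trace:
#0 VA=0x1A08DF1 (r,user):
  [0] read 0x1B idx=13: raw=0x1D007 flags P=1 W=1 U=1 S=0
  [1] read 0x1D idx=8: raw=0x21007 flags P=1 W=1 U=1 S=0
  → PA=0x21DF1  (2 entries read)

Access #0 PA: 0x21DF1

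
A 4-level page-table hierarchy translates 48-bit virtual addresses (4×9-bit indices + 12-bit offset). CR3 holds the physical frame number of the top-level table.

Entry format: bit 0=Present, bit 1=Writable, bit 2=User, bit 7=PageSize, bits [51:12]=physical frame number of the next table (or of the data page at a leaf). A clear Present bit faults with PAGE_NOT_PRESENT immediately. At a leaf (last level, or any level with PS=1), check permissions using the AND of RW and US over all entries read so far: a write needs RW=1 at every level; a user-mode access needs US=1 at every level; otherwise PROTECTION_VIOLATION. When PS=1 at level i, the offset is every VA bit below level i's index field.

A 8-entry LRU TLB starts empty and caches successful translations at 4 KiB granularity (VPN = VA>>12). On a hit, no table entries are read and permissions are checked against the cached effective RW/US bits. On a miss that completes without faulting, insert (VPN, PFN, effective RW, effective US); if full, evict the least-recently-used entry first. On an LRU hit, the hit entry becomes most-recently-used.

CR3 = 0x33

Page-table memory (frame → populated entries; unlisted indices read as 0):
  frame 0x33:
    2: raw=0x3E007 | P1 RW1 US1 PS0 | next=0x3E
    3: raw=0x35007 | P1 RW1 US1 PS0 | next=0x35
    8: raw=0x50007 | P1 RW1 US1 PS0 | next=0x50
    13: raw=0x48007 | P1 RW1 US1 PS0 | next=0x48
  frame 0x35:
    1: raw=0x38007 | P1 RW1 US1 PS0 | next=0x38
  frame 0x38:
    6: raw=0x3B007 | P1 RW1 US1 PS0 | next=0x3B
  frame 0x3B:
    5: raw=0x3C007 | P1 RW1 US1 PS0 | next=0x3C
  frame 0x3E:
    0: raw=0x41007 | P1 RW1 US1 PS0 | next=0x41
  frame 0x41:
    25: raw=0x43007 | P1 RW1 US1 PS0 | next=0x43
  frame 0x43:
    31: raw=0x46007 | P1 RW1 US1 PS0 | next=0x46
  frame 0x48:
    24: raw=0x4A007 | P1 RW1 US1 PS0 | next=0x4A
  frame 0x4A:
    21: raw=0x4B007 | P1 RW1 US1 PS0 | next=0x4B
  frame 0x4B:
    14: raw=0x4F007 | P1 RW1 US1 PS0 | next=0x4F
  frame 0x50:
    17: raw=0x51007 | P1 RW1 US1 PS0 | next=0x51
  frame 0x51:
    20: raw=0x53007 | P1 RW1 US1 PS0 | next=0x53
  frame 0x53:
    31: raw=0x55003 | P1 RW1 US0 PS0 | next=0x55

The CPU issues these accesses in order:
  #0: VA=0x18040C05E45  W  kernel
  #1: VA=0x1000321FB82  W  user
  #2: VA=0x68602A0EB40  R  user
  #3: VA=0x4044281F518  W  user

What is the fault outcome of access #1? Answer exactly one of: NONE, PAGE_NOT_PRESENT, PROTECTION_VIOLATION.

Per-access translation:
#0 VA=0x18040C05E45 (w,kernel):
  L0 @0x33[3] → 0x35007  P=1,RW=1,US=1,PS=0
  L1 @0x35[1] → 0x38007  P=1,RW=1,US=1,PS=0
  L2 @0x38[6] → 0x3B007  P=1,RW=1,US=1,PS=0
  L3 @0x3B[5] → 0x3C007  P=1,RW=1,US=1,PS=0
  ✓ 0x3CE45  — 4 lookups
#1 VA=0x1000321FB82 (w,user):
  L0 @0x33[2] → 0x3E007  P=1,RW=1,US=1,PS=0
  L1 @0x3E[0] → 0x41007  P=1,RW=1,US=1,PS=0
  L2 @0x41[25] → 0x43007  P=1,RW=1,US=1,PS=0
  L3 @0x43[31] → 0x46007  P=1,RW=1,US=1,PS=0
  ✓ 0x46B82  — 4 lookups
#2 VA=0x68602A0EB40 (r,user):
  L0 @0x33[13] → 0x48007  P=1,RW=1,US=1,PS=0
  L1 @0x48[24] → 0x4A007  P=1,RW=1,US=1,PS=0
  L2 @0x4A[21] → 0x4B007  P=1,RW=1,US=1,PS=0
  L3 @0x4B[14] → 0x4F007  P=1,RW=1,US=1,PS=0
  ✓ 0x4FB40  — 4 lookups
#3 VA=0x4044281F518 (w,user):
  L0 @0x33[8] → 0x50007  P=1,RW=1,US=1,PS=0
  L1 @0x50[17] → 0x51007  P=1,RW=1,US=1,PS=0
  L2 @0x51[20] → 0x53007  P=1,RW=1,US=1,PS=0
  L3 @0x53[31] → 0x55003  P=1,RW=1,US=0,PS=0
  → PROTECTION_VIOLATION  (4 entries read)

Access #1 fault: NONE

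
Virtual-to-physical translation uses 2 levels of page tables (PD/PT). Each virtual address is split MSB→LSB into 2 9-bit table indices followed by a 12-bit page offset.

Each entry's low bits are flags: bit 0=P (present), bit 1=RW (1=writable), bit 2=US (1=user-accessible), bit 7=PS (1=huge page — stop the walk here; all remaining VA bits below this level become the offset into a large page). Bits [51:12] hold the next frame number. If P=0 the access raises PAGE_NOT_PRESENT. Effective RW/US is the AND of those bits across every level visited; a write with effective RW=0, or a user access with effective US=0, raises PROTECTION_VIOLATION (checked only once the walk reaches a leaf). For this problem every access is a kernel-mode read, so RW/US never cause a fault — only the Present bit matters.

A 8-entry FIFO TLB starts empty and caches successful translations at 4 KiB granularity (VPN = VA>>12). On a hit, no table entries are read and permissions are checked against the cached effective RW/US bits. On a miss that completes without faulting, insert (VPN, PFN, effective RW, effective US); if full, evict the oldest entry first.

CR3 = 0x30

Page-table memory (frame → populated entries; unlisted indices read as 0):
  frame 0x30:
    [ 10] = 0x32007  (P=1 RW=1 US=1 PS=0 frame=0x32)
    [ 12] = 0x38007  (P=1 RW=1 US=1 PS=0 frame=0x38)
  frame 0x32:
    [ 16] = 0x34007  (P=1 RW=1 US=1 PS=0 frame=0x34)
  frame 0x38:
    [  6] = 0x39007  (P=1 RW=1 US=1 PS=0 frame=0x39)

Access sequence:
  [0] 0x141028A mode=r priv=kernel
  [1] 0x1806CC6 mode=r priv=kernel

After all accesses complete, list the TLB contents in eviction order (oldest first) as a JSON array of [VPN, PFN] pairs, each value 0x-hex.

Walk each access:
#0 VA=0x141028A (r,kernel):
  L0 @0x30[10] → 0x32007  P=1,RW=1,US=1,PS=0
  L1 @0x32[16] → 0x34007  P=1,RW=1,US=1,PS=0
  ⇒ phys 0x3428A  [2 reads]
#1 VA=0x1806CC6 (r,kernel):
  L0 @0x30[12] → 0x38007  P=1,RW=1,US=1,PS=0
  L1 @0x38[6] → 0x39007  P=1,RW=1,US=1,PS=0
  ⇒ phys 0x39CC6  [2 reads]

TLB: [["0x1410", "0x34"], ["0x1806", "0x39"]]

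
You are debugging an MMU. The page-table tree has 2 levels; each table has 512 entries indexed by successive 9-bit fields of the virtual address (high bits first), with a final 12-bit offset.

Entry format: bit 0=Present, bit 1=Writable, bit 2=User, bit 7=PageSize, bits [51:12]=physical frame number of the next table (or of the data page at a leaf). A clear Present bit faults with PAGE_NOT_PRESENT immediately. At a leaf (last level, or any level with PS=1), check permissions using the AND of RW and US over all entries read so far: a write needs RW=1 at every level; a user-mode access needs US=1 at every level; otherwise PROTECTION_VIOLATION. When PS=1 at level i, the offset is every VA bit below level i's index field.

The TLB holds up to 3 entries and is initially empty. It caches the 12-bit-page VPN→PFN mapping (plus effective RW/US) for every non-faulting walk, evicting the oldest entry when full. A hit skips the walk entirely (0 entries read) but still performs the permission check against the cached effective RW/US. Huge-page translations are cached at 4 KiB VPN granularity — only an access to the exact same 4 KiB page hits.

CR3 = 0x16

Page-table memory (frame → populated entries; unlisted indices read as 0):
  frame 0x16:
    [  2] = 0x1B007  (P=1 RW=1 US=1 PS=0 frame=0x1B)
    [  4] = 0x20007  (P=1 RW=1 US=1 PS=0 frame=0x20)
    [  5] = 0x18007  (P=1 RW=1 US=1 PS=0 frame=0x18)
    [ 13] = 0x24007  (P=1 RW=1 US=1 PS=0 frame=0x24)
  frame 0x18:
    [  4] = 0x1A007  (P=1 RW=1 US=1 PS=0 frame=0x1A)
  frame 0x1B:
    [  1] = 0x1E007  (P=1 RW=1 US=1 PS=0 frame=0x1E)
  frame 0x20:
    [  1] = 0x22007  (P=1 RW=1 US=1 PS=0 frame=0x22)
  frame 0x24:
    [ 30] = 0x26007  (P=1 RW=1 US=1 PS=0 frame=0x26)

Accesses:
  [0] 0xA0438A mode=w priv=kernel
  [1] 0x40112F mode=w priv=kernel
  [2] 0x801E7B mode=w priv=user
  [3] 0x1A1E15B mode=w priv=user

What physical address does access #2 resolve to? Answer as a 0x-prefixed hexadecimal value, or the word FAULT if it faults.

Walk each access:
#0 VA=0xA0438A (w,kernel):
  L0 @0x16[5] → 0x18007  P=1,RW=1,US=1,PS=0
  L1 @0x18[4] → 0x1A007  P=1,RW=1,US=1,PS=0
  → PA=0x1A38A  (2 entries read)
#1 VA=0x40112F (w,kernel):
  L0 @0x16[2] → 0x1B007  P=1,RW=1,US=1,PS=0
  L1 @0x1B[1] → 0x1E007  P=1,RW=1,US=1,PS=0
  → PA=0x1E12F  (2 entries read)
#2 VA=0x801E7B (w,user):
  L0 @0x16[4] → 0x20007  P=1,RW=1,US=1,PS=0
  L1 @0x20[1] → 0x22007  P=1,RW=1,US=1,PS=0
  → PA=0x22E7B  (2 entries read)
#3 VA=0x1A1E15B (w,user):
  L0 @0x16[13] → 0x24007  P=1,RW=1,US=1,PS=0
  L1 @0x24[30] → 0x26007  P=1,RW=1,US=1,PS=0
  → PA=0x2615B  (2 entries read)

Access #2 PA: 0x22E7B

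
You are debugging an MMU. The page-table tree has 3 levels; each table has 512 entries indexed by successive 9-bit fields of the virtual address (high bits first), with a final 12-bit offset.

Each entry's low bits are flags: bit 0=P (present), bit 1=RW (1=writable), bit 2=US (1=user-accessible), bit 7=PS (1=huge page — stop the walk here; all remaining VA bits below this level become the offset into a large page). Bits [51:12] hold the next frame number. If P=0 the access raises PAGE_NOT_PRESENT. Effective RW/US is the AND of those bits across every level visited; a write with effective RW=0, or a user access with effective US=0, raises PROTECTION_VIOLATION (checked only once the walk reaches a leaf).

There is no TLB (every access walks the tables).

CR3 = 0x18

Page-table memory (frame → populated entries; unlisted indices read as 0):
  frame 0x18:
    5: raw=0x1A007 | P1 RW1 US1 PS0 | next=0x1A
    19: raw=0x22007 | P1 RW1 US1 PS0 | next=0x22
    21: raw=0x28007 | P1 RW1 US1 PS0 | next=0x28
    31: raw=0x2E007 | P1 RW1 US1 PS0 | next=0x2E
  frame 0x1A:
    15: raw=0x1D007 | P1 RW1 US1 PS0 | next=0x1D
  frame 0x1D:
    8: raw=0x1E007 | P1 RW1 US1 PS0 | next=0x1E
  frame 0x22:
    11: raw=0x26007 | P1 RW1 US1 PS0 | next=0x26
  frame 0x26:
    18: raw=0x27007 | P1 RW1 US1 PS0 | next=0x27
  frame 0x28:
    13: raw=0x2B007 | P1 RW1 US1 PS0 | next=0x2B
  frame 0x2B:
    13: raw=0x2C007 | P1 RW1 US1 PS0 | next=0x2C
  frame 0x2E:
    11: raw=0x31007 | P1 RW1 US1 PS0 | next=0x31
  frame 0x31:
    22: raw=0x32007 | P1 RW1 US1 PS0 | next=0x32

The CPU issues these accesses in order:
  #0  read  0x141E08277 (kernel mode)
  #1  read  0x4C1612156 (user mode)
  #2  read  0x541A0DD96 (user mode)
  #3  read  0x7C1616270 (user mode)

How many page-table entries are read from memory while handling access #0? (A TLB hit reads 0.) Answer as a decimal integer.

Trace:
#0 VA=0x141E08277 (r,kernel):
  lvl0: tbl 0x18, slot 5 ⇒ 0x1A007 (P1/RW1/US1/PS0)
  lvl1: tbl 0x1A, slot 15 ⇒ 0x1D007 (P1/RW1/US1/PS0)
  lvl2: tbl 0x1D, slot 8 ⇒ 0x1E007 (P1/RW1/US1/PS0)
  ⇒ phys 0x1E277  [3 reads]
#1 VA=0x4C1612156 (r,user):
  lvl0: tbl 0x18, slot 19 ⇒ 0x22007 (P1/RW1/US1/PS0)
  lvl1: tbl 0x22, slot 11 ⇒ 0x26007 (P1/RW1/US1/PS0)
  lvl2: tbl 0x26, slot 18 ⇒ 0x27007 (P1/RW1/US1/PS0)
  ⇒ phys 0x27156  [3 reads]
#2 VA=0x541A0DD96 (r,user):
  lvl0: tbl 0x18, slot 21 ⇒ 0x28007 (P1/RW1/US1/PS0)
  lvl1: tbl 0x28, slot 13 ⇒ 0x2B007 (P1/RW1/US1/PS0)
  lvl2: tbl 0x2B, slot 13 ⇒ 0x2C007 (P1/RW1/US1/PS0)
  ⇒ phys 0x2CD96  [3 reads]
#3 VA=0x7C1616270 (r,user):
  lvl0: tbl 0x18, slot 31 ⇒ 0x2E007 (P1/RW1/US1/PS0)
  lvl1: tbl 0x2E, slot 11 ⇒ 0x31007 (P1/RW1/US1/PS0)
  lvl2: tbl 0x31, slot 22 ⇒ 0x32007 (P1/RW1/US1/PS0)
  ⇒ phys 0x32270  [3 reads]

Entries read for #0: 3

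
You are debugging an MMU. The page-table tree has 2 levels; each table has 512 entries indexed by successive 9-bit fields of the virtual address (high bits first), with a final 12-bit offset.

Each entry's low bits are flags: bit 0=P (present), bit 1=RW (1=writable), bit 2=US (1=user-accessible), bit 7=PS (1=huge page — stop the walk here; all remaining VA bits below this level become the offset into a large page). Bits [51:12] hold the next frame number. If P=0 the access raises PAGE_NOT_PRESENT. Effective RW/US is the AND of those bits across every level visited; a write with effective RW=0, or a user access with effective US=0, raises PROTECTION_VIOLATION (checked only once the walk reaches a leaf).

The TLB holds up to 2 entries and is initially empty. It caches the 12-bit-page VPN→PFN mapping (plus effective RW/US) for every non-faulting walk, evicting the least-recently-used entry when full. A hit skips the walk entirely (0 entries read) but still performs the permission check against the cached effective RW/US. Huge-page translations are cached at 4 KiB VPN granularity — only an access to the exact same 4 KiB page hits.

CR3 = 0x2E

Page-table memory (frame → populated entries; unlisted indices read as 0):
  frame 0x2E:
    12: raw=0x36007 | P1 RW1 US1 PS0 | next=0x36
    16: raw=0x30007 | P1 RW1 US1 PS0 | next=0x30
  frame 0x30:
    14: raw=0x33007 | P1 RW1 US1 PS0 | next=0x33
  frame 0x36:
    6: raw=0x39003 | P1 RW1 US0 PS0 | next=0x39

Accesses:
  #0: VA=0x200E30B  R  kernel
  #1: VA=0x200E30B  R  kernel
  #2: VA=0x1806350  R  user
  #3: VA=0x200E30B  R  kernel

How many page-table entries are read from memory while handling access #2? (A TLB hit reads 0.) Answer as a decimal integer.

Walk each access:
#0 VA=0x200E30B (r,kernel):
  L0 @0x2E[16] → 0x30007  P=1,RW=1,US=1,PS=0
  L1 @0x30[14] → 0x33007  P=1,RW=1,US=1,PS=0
  ✓ 0x3330B  — 2 lookups
#1 VA=0x200E30B (r,kernel):
  TLB hit vpn=0x200E → PA=0x3330B
#2 VA=0x1806350 (r,user):
  L0 @0x2E[12] → 0x36007  P=1,RW=1,US=1,PS=0
  L1 @0x36[6] → 0x39003  P=1,RW=1,US=0,PS=0
  ⇒ fault: PROTECTION_VIOLATION  — 2 lookups
#3 VA=0x200E30B (r,kernel):
  TLB hit vpn=0x200E → PA=0x3330B

Entries read for #2: 2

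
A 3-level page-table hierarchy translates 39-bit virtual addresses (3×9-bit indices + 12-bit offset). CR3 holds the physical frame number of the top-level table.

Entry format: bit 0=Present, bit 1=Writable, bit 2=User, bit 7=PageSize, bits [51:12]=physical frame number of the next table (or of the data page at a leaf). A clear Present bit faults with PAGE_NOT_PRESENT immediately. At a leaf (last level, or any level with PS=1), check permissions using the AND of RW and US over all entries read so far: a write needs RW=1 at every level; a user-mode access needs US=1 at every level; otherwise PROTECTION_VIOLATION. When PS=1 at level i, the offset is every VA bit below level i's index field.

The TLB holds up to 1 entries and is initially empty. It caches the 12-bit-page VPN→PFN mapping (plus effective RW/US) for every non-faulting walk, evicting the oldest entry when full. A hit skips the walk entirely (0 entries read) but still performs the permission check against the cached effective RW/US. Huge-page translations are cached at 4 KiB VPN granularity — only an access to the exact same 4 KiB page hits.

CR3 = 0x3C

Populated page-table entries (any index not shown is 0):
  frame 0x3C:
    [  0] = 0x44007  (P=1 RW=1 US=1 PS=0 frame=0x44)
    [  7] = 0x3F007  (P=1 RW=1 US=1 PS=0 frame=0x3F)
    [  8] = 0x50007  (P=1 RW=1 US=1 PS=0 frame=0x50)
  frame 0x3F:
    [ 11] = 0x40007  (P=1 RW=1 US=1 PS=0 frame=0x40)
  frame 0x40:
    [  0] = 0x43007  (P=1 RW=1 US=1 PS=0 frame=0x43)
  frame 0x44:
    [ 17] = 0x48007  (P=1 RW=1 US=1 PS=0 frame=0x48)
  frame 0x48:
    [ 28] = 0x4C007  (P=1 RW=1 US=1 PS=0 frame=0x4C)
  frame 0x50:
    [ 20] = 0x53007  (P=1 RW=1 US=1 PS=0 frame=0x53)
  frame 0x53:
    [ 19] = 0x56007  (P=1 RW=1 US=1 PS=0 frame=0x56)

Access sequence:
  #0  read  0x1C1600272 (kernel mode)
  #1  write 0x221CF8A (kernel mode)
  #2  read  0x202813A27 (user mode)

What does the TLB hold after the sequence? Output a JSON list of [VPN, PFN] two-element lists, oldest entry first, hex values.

Walk each access:
#0 VA=0x1C1600272 (r,kernel):
  L0 @0x3C[7] → 0x3F007  P=1,RW=1,US=1,PS=0
  L1 @0x3F[11] → 0x40007  P=1,RW=1,US=1,PS=0
  L2 @0x40[0] → 0x43007  P=1,RW=1,US=1,PS=0
  → PA=0x43272  (3 entries read)
#1 VA=0x221CF8A (w,kernel):
  L0 @0x3C[0] → 0x44007  P=1,RW=1,US=1,PS=0
  L1 @0x44[17] → 0x48007  P=1,RW=1,US=1,PS=0
  L2 @0x48[28] → 0x4C007  P=1,RW=1,US=1,PS=0
  → PA=0x4CF8A  (3 entries read)
#2 VA=0x202813A27 (r,user):
  L0 @0x3C[8] → 0x50007  P=1,RW=1,US=1,PS=0
  L1 @0x50[20] → 0x53007  P=1,RW=1,US=1,PS=0
  L2 @0x53[19] → 0x56007  P=1,RW=1,US=1,PS=0
  → PA=0x56A27  (3 entries read)

TLB: [["0x202813", "0x56"]]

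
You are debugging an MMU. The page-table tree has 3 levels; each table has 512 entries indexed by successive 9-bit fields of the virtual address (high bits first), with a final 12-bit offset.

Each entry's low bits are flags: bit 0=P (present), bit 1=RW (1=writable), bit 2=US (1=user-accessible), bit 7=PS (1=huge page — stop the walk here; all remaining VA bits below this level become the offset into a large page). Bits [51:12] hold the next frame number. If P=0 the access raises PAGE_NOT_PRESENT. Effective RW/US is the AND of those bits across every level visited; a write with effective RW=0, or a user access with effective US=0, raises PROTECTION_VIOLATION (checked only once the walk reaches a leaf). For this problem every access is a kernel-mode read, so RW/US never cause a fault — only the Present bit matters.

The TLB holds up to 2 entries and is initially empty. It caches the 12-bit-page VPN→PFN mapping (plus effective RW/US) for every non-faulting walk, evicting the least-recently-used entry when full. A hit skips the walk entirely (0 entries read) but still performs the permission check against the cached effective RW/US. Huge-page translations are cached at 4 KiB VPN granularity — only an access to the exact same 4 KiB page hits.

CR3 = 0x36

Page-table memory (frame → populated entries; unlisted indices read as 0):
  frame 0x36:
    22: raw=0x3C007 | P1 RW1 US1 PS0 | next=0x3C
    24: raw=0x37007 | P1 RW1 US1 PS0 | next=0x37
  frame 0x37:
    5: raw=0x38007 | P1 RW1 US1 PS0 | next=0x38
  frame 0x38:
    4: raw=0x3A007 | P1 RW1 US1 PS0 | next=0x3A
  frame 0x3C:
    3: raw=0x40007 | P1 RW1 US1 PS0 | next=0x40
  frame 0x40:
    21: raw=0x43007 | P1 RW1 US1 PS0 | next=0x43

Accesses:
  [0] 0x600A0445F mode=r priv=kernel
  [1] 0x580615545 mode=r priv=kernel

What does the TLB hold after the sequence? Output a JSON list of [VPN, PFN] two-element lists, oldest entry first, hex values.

Walk each access:
#0 VA=0x600A0445F (r,kernel):
  L0: frame=0x36 idx=24 entry=0x37007 [P=1 RW=1 US=1 PS=0]
  L1: frame=0x37 idx=5 entry=0x38007 [P=1 RW=1 US=1 PS=0]
  L2: frame=0x38 idx=4 entry=0x3A007 [P=1 RW=1 US=1 PS=0]
  → PA=0x3A45F  (3 entries read)
#1 VA=0x580615545 (r,kernel):
  L0: frame=0x36 idx=22 entry=0x3C007 [P=1 RW=1 US=1 PS=0]
  L1: frame=0x3C idx=3 entry=0x40007 [P=1 RW=1 US=1 PS=0]
  L2: frame=0x40 idx=21 entry=0x43007 [P=1 RW=1 US=1 PS=0]
  → PA=0x43545  (3 entries read)

TLB: [["0x600A04", "0x3A"], ["0x580615", "0x43"]]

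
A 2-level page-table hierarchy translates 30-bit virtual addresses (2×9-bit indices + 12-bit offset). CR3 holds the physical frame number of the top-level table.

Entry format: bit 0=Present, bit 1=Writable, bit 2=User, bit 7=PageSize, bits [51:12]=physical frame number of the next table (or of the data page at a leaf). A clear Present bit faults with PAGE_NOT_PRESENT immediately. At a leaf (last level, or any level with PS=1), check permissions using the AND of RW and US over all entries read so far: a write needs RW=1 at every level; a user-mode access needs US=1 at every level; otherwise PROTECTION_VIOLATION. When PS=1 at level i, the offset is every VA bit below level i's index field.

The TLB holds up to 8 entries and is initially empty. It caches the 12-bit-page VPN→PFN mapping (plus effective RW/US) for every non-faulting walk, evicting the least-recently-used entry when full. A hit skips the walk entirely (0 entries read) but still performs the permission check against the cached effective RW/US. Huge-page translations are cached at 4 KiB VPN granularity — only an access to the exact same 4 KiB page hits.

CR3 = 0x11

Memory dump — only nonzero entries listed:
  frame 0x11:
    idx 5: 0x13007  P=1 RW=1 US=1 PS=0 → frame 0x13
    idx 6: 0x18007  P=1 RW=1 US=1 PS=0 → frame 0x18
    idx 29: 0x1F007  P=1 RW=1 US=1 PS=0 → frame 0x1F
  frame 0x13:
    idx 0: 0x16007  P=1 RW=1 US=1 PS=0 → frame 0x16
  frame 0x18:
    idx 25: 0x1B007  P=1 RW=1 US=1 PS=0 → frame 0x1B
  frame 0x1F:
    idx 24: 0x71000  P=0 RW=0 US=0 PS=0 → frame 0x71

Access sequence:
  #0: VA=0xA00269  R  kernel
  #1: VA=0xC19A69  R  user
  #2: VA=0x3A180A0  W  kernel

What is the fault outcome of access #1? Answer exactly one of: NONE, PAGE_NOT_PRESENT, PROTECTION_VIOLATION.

Per-access translation:
#0 VA=0xA00269 (r,kernel):
  lvl0: tbl 0x11, slot 5 ⇒ 0x13007 (P1/RW1/US1/PS0)
  lvl1: tbl 0x13, slot 0 ⇒ 0x16007 (P1/RW1/US1/PS0)
  ✓ 0x16269  — 2 lookups
#1 VA=0xC19A69 (r,user):
  lvl0: tbl 0x11, slot 6 ⇒ 0x18007 (P1/RW1/US1/PS0)
  lvl1: tbl 0x18, slot 25 ⇒ 0x1B007 (P1/RW1/US1/PS0)
  ✓ 0x1BA69  — 2 lookups
#2 VA=0x3A180A0 (w,kernel):
  lvl0: tbl 0x11, slot 29 ⇒ 0x1F007 (P1/RW1/US1/PS0)
  lvl1: tbl 0x1F, slot 24 ⇒ 0x71000 (P0/RW0/US0/PS0)
  ⇒ fault: PAGE_NOT_PRESENT  — 2 lookups

Access #1 fault: NONE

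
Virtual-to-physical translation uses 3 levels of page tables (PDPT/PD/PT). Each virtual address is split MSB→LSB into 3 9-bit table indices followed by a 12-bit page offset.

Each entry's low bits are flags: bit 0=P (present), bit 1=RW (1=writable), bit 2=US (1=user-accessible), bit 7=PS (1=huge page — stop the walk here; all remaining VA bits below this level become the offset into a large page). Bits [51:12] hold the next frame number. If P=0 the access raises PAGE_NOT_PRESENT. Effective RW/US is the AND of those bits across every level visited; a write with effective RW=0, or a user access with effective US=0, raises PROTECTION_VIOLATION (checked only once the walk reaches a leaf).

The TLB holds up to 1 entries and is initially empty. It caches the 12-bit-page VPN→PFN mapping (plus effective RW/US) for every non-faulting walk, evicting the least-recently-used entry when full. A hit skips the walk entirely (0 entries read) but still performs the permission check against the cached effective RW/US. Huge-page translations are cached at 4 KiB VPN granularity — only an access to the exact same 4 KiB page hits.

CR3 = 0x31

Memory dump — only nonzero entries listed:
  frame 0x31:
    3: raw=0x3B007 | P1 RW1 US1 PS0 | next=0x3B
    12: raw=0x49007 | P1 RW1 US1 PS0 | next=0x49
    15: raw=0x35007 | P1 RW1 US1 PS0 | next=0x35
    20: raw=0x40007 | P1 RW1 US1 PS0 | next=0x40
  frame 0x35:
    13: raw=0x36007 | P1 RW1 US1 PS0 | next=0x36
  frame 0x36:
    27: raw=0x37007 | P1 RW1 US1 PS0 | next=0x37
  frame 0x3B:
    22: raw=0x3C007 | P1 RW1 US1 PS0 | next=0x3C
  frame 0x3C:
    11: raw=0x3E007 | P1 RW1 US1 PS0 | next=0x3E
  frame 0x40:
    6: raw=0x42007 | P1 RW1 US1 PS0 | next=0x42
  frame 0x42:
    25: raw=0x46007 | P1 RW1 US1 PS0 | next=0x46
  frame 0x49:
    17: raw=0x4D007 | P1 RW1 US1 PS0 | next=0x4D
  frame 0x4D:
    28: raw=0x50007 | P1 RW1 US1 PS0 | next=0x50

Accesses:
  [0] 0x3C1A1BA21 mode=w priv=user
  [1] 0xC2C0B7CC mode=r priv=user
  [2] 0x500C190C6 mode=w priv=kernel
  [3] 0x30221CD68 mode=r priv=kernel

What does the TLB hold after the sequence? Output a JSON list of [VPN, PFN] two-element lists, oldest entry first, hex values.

Per-access translation:
#0 VA=0x3C1A1BA21 (w,user):
  L0: frame=0x31 idx=15 entry=0x35007 [P=1 RW=1 US=1 PS=0]
  L1: frame=0x35 idx=13 entry=0x36007 [P=1 RW=1 US=1 PS=0]
  L2: frame=0x36 idx=27 entry=0x37007 [P=1 RW=1 US=1 PS=0]
  ✓ 0x37A21  — 3 lookups
#1 VA=0xC2C0B7CC (r,user):
  L0: frame=0x31 idx=3 entry=0x3B007 [P=1 RW=1 US=1 PS=0]
  L1: frame=0x3B idx=22 entry=0x3C007 [P=1 RW=1 US=1 PS=0]
  L2: frame=0x3C idx=11 entry=0x3E007 [P=1 RW=1 US=1 PS=0]
  ✓ 0x3E7CC  — 3 lookups
#2 VA=0x500C190C6 (w,kernel):
  L0: frame=0x31 idx=20 entry=0x40007 [P=1 RW=1 US=1 PS=0]
  L1: frame=0x40 idx=6 entry=0x42007 [P=1 RW=1 US=1 PS=0]
  L2: frame=0x42 idx=25 entry=0x46007 [P=1 RW=1 US=1 PS=0]
  ✓ 0x460C6  — 3 lookups
#3 VA=0x30221CD68 (r,kernel):
  L0: frame=0x31 idx=12 entry=0x49007 [P=1 RW=1 US=1 PS=0]
  L1: frame=0x49 idx=17 entry=0x4D007 [P=1 RW=1 US=1 PS=0]
  L2: frame=0x4D idx=28 entry=0x50007 [P=1 RW=1 US=1 PS=0]
  ✓ 0x50D68  — 3 lookups

TLB: [["0x30221C", "0x50"]]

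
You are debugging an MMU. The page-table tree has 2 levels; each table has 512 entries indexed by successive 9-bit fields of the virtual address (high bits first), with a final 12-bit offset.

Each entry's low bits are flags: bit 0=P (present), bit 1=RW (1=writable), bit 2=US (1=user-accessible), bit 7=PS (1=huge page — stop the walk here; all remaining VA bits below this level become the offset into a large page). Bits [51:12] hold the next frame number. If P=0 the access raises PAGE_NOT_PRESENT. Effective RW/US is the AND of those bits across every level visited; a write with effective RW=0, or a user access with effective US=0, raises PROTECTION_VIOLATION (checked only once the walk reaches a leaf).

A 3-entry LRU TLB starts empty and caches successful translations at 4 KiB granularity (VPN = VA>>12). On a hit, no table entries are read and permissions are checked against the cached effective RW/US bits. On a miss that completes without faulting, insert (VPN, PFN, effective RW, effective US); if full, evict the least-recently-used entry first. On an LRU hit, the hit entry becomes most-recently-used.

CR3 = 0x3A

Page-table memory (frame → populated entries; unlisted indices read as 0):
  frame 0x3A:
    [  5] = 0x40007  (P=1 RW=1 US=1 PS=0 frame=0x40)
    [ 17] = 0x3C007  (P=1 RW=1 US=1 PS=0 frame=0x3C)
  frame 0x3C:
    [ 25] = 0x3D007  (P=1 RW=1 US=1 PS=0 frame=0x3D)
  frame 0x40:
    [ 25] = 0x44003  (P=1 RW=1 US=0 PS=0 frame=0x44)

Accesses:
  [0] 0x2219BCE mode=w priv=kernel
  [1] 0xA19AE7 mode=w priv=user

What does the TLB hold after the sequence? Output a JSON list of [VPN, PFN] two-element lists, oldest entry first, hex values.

Walk each access:
#0 VA=0x2219BCE (w,kernel):
  lvl0: tbl 0x3A, slot 17 ⇒ 0x3C007 (P1/RW1/US1/PS0)
  lvl1: tbl 0x3C, slot 25 ⇒ 0x3D007 (P1/RW1/US1/PS0)
  ⇒ phys 0x3DBCE  [2 reads]
#1 VA=0xA19AE7 (w,user):
  lvl0: tbl 0x3A, slot 5 ⇒ 0x40007 (P1/RW1/US1/PS0)
  lvl1: tbl 0x40, slot 25 ⇒ 0x44003 (P1/RW1/US0/PS0)
  ⇒ fault: PROTECTION_VIOLATION  — 2 lookups

TLB: [["0x2219", "0x3D"]]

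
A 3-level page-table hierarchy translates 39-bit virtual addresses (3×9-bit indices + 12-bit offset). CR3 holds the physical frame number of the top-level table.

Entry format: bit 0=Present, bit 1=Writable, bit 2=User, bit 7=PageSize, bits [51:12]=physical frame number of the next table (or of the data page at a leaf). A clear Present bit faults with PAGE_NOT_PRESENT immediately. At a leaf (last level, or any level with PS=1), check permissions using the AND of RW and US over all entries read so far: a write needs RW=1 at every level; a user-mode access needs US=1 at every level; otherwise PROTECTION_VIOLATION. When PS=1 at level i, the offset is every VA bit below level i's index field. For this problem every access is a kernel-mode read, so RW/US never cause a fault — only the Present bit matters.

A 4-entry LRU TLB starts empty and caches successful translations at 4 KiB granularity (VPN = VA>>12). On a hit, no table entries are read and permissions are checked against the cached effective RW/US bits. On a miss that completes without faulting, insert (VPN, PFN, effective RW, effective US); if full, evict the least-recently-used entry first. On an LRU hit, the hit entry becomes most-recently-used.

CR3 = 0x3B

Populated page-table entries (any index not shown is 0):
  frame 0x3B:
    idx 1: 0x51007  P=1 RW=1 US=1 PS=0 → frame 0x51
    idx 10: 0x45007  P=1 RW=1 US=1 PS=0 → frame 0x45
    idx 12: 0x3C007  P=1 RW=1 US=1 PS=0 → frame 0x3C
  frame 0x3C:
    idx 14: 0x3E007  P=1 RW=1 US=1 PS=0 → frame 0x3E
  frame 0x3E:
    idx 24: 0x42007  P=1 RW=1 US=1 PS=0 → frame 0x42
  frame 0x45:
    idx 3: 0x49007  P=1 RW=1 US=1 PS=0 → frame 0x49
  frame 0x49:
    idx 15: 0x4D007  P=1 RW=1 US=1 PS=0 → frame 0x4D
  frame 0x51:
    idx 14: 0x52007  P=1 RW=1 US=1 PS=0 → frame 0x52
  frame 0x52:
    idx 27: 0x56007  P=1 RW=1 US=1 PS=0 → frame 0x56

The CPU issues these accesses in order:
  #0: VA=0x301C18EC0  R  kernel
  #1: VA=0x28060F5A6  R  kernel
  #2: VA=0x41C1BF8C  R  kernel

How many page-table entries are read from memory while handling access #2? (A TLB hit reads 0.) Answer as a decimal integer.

Per-access translation:
#0 VA=0x301C18EC0 (r,kernel):
  L0 @0x3B[12] → 0x3C007  P=1,RW=1,US=1,PS=0
  L1 @0x3C[14] → 0x3E007  P=1,RW=1,US=1,PS=0
  L2 @0x3E[24] → 0x42007  P=1,RW=1,US=1,PS=0
  ⇒ phys 0x42EC0  [3 reads]
#1 VA=0x28060F5A6 (r,kernel):
  L0 @0x3B[10] → 0x45007  P=1,RW=1,US=1,PS=0
  L1 @0x45[3] → 0x49007  P=1,RW=1,US=1,PS=0
  L2 @0x49[15] → 0x4D007  P=1,RW=1,US=1,PS=0
  ⇒ phys 0x4D5A6  [3 reads]
#2 VA=0x41C1BF8C (r,kernel):
  L0 @0x3B[1] → 0x51007  P=1,RW=1,US=1,PS=0
  L1 @0x51[14] → 0x52007  P=1,RW=1,US=1,PS=0
  L2 @0x52[27] → 0x56007  P=1,RW=1,US=1,PS=0
  ⇒ phys 0x56F8C  [3 reads]

Entries read for #2: 3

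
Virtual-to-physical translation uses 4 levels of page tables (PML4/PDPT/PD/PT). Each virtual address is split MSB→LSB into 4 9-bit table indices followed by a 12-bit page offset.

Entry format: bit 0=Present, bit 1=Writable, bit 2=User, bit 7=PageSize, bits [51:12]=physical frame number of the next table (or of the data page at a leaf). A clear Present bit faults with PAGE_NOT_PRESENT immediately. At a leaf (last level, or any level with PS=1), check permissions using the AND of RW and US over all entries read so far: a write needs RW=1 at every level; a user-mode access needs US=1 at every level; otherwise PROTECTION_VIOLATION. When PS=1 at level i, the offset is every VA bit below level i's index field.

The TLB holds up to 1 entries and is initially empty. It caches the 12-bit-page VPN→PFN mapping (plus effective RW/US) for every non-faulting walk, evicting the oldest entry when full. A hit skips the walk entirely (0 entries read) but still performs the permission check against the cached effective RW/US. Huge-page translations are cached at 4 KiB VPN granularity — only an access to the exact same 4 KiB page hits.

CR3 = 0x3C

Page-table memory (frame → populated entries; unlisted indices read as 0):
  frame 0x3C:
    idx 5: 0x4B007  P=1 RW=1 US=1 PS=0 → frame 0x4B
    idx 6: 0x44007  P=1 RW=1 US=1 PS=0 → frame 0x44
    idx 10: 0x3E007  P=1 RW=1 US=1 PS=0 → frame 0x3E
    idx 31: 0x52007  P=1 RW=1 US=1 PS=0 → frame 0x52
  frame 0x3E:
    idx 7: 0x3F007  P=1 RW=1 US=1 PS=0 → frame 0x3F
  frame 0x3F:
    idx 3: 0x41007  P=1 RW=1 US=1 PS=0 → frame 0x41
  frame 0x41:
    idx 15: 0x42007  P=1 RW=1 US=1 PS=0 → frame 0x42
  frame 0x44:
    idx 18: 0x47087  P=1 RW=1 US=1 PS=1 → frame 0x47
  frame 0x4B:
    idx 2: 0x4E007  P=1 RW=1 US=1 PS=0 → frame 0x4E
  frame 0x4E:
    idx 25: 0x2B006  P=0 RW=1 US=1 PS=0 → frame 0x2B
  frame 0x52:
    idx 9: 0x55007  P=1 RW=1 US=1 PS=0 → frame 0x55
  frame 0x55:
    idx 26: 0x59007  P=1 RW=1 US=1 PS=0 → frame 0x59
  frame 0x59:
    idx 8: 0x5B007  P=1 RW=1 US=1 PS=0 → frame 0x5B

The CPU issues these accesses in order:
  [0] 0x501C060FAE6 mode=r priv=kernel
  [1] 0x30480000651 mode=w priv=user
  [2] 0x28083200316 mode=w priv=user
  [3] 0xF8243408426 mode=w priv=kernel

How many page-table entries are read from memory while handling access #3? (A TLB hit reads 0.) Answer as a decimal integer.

Per-access translation:
#0 VA=0x501C060FAE6 (r,kernel):
  lvl0: tbl 0x3C, slot 10 ⇒ 0x3E007 (P1/RW1/US1/PS0)
  lvl1: tbl 0x3E, slot 7 ⇒ 0x3F007 (P1/RW1/US1/PS0)
  lvl2: tbl 0x3F, slot 3 ⇒ 0x41007 (P1/RW1/US1/PS0)
  lvl3: tbl 0x41, slot 15 ⇒ 0x42007 (P1/RW1/US1/PS0)
  ✓ 0x42AE6  — 4 lookups
#1 VA=0x30480000651 (w,user):
  lvl0: tbl 0x3C, slot 6 ⇒ 0x44007 (P1/RW1/US1/PS0)
  lvl1: tbl 0x44, slot 18 ⇒ 0x47087 (P1/RW1/US1/PS1)
  ✓ 0x47651 (huge @L1)  — 2 lookups
#2 VA=0x28083200316 (w,user):
  lvl0: tbl 0x3C, slot 5 ⇒ 0x4B007 (P1/RW1/US1/PS0)
  lvl1: tbl 0x4B, slot 2 ⇒ 0x4E007 (P1/RW1/US1/PS0)
  lvl2: tbl 0x4E, slot 25 ⇒ 0x2B006 (P0/RW1/US1/PS0)
  → PAGE_NOT_PRESENT  (3 entries read)
#3 VA=0xF8243408426 (w,kernel):
  lvl0: tbl 0x3C, slot 31 ⇒ 0x52007 (P1/RW1/US1/PS0)
  lvl1: tbl 0x52, slot 9 ⇒ 0x55007 (P1/RW1/US1/PS0)
  lvl2: tbl 0x55, slot 26 ⇒ 0x59007 (P1/RW1/US1/PS0)
  lvl3: tbl 0x59, slot 8 ⇒ 0x5B007 (P1/RW1/US1/PS0)
  ✓ 0x5B426  — 4 lookups

Entries read for #3: 4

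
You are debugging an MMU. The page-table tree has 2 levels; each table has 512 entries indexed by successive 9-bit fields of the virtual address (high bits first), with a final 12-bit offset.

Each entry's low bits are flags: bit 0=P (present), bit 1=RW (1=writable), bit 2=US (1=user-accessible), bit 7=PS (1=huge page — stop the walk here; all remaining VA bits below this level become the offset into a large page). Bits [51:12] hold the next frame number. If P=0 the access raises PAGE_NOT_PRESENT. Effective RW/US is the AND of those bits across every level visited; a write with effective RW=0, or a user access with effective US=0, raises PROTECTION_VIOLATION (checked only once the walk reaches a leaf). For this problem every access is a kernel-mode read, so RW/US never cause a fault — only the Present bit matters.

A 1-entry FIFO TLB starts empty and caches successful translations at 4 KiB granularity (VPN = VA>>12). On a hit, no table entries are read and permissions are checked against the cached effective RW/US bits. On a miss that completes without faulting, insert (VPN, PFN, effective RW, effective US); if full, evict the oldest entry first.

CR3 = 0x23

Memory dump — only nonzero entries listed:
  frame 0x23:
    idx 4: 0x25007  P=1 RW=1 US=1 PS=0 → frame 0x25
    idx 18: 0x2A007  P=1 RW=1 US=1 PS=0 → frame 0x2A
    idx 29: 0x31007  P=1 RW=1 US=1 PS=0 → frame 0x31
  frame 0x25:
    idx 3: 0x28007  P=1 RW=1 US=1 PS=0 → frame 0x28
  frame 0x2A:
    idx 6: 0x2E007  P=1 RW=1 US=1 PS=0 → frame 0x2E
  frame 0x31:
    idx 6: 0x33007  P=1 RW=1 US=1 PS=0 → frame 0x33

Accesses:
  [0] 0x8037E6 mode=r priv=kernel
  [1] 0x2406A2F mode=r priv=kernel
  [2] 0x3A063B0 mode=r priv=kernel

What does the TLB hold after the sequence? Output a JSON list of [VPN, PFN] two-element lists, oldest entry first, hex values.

Walk each access:
#0 VA=0x8037E6 (r,kernel):
  [0] read 0x23 idx=4: raw=0x25007 flags P=1 W=1 U=1 S=0
  [1] read 0x25 idx=3: raw=0x28007 flags P=1 W=1 U=1 S=0
  ⇒ phys 0x287E6  [2 reads]
#1 VA=0x2406A2F (r,kernel):
  [0] read 0x23 idx=18: raw=0x2A007 flags P=1 W=1 U=1 S=0
  [1] read 0x2A idx=6: raw=0x2E007 flags P=1 W=1 U=1 S=0
  ⇒ phys 0x2EA2F  [2 reads]
#2 VA=0x3A063B0 (r,kernel):
  [0] read 0x23 idx=29: raw=0x31007 flags P=1 W=1 U=1 S=0
  [1] read 0x31 idx=6: raw=0x33007 flags P=1 W=1 U=1 S=0
  ⇒ phys 0x333B0  [2 reads]

TLB: [["0x3A06", "0x33"]]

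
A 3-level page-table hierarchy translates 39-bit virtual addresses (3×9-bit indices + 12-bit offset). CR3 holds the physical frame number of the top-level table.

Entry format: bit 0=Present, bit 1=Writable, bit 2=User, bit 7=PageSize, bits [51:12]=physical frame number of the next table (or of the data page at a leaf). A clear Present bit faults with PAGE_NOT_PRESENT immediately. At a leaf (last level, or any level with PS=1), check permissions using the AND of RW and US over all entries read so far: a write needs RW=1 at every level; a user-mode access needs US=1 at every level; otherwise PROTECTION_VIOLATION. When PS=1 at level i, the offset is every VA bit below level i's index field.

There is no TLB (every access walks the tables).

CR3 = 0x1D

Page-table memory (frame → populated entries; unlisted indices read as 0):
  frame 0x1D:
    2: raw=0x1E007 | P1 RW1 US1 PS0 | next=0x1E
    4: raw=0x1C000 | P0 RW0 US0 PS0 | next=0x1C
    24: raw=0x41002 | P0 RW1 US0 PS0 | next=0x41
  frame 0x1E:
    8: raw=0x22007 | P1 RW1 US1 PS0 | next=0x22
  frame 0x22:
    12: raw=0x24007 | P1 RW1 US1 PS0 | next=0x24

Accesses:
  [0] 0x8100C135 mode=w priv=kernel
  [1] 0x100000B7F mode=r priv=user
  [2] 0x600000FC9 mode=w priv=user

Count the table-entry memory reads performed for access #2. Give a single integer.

Per-access translation:
#0 VA=0x8100C135 (w,kernel):
  lvl0: tbl 0x1D, slot 2 ⇒ 0x1E007 (P1/RW1/US1/PS0)
  lvl1: tbl 0x1E, slot 8 ⇒ 0x22007 (P1/RW1/US1/PS0)
  lvl2: tbl 0x22, slot 12 ⇒ 0x24007 (P1/RW1/US1/PS0)
  ⇒ phys 0x24135  [3 reads]
#1 VA=0x100000B7F (r,user):
  lvl0: tbl 0x1D, slot 4 ⇒ 0x1C000 (P0/RW0/US0/PS0)
  ✗ PAGE_NOT_PRESENT  [1 reads]
#2 VA=0x600000FC9 (w,user):
  lvl0: tbl 0x1D, slot 24 ⇒ 0x41002 (P0/RW1/US0/PS0)
  ✗ PAGE_NOT_PRESENT  [1 reads]

Entries read for #2: 1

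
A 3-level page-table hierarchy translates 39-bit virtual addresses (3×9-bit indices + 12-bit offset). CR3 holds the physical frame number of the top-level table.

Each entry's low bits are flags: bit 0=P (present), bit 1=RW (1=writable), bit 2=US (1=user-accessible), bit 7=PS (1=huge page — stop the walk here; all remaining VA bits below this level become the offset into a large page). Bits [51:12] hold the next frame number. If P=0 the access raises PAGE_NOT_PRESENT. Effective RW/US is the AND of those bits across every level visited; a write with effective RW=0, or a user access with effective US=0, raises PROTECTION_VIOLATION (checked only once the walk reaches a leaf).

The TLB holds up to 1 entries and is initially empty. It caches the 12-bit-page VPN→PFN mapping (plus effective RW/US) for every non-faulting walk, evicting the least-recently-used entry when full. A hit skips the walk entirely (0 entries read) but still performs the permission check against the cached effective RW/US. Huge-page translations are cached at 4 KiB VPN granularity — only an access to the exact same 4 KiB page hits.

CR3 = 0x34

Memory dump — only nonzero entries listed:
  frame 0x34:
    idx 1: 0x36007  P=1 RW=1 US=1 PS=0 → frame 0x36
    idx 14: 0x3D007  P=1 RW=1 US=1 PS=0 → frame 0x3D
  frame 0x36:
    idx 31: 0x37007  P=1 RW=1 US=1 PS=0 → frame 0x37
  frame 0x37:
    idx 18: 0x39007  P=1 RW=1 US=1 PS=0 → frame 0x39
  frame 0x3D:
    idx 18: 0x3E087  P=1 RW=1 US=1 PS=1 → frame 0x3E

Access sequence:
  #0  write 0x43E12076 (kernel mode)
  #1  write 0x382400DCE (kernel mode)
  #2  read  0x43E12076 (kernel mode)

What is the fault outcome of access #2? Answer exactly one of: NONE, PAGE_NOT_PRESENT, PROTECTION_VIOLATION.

Trace:
#0 VA=0x43E12076 (w,kernel):
  L0 @0x34[1] → 0x36007  P=1,RW=1,US=1,PS=0
  L1 @0x36[31] → 0x37007  P=1,RW=1,US=1,PS=0
  L2 @0x37[18] → 0x39007  P=1,RW=1,US=1,PS=0
  ⇒ phys 0x39076  [3 reads]
#1 VA=0x382400DCE (w,kernel):
  L0 @0x34[14] → 0x3D007  P=1,RW=1,US=1,PS=0
  L1 @0x3D[18] → 0x3E087  P=1,RW=1,US=1,PS=1
  ⇒ phys 0x3EDCE (huge @L1)  [2 reads]
#2 VA=0x43E12076 (r,kernel):
  L0 @0x34[1] → 0x36007  P=1,RW=1,US=1,PS=0
  L1 @0x36[31] → 0x37007  P=1,RW=1,US=1,PS=0
  L2 @0x37[18] → 0x39007  P=1,RW=1,US=1,PS=0
  ⇒ phys 0x39076  [3 reads]

Access #2 fault: NONE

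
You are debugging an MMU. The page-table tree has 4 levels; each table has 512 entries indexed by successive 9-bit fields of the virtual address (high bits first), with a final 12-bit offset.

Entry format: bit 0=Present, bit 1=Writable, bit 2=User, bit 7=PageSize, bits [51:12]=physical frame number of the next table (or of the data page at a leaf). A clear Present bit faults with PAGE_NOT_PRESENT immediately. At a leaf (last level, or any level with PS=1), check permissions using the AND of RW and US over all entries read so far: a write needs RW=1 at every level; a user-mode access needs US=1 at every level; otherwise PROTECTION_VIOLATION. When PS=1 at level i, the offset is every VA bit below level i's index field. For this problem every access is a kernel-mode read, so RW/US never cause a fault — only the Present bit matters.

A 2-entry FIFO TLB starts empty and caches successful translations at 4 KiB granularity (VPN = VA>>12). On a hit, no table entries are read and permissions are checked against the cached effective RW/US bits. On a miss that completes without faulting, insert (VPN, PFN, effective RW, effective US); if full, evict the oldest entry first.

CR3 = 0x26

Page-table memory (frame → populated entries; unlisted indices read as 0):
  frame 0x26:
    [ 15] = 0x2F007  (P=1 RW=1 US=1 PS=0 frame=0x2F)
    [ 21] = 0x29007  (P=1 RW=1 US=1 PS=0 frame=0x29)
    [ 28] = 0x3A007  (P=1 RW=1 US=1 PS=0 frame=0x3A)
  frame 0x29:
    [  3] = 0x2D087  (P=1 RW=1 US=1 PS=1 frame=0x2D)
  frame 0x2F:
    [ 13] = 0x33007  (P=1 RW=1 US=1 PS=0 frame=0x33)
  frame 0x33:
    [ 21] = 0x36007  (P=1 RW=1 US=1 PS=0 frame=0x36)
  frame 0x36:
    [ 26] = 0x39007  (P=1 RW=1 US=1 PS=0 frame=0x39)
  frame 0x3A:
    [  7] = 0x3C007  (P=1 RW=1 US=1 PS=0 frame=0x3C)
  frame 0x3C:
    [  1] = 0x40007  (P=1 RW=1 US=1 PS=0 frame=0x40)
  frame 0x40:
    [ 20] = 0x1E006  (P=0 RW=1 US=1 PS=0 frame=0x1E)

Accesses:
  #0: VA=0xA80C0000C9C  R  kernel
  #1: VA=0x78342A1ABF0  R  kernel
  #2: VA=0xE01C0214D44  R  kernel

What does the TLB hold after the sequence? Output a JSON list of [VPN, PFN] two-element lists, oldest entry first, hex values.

Trace:
#0 VA=0xA80C0000C9C (r,kernel):
  L0: frame=0x26 idx=21 entry=0x29007 [P=1 RW=1 US=1 PS=0]
  L1: frame=0x29 idx=3 entry=0x2D087 [P=1 RW=1 US=1 PS=1]
  ⇒ phys 0x2DC9C (huge @L1)  [2 reads]
#1 VA=0x78342A1ABF0 (r,kernel):
  L0: frame=0x26 idx=15 entry=0x2F007 [P=1 RW=1 US=1 PS=0]
  L1: frame=0x2F idx=13 entry=0x33007 [P=1 RW=1 US=1 PS=0]
  L2: frame=0x33 idx=21 entry=0x36007 [P=1 RW=1 US=1 PS=0]
  L3: frame=0x36 idx=26 entry=0x39007 [P=1 RW=1 US=1 PS=0]
  ⇒ phys 0x39BF0  [4 reads]
#2 VA=0xE01C0214D44 (r,kernel):
  L0: frame=0x26 idx=28 entry=0x3A007 [P=1 RW=1 US=1 PS=0]
  L1: frame=0x3A idx=7 entry=0x3C007 [P=1 RW=1 US=1 PS=0]
  L2: frame=0x3C idx=1 entry=0x40007 [P=1 RW=1 US=1 PS=0]
  L3: frame=0x40 idx=20 entry=0x1E006 [P=0 RW=1 US=1 PS=0]
  ⇒ fault: PAGE_NOT_PRESENT  — 4 lookups

TLB: [["0xA80C0000", "0x2D"], ["0x78342A1A", "0x39"]]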